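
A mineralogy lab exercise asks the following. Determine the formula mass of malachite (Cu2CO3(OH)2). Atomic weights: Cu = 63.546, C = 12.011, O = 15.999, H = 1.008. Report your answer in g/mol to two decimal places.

221.11 g/mol

Cu: 2 × 63.546 = 127.0920
C: 1 × 12.011 = 12.0110
O: 5 × 15.999 = 79.9950
H: 2 × 1.008 = 2.0160
Summing the contributions gives the formula mass.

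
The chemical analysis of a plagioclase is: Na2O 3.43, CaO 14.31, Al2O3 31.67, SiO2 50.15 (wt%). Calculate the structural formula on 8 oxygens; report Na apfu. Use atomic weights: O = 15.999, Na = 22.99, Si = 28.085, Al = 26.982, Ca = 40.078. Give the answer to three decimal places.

Na2O: 3.43/61.979 = 0.05534 mol → 0.11068 mol Na, 0.05534 mol O.
CaO: 14.31/56.077 = 0.25518 mol → 0.25518 mol Ca, 0.25518 mol O.
Al2O3: 31.67/101.961 = 0.31061 mol → 0.62122 mol Al, 0.93183 mol O.
SiO2: 50.15/60.083 = 0.83468 mol → 0.83468 mol Si, 1.66936 mol O.
Total oxygen = 2.91171 mol. Normalization factor = 8/2.91171 = 2.74753.
Na per 8 O = 0.11068 × 2.74753 = 0.304.

0.304 Na apfu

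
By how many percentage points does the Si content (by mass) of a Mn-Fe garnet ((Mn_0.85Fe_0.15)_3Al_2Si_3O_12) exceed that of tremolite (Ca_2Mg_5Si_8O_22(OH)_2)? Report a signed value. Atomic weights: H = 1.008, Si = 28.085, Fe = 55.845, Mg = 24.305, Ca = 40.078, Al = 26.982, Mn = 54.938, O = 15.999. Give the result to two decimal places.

-10.65 percentage points

Si in (Mn_0.85Fe_0.15)_3Al_2Si_3O_12: molar mass 495.429 g/mol; 3×28.085 = 84.255 g → 17.01 wt%.
Si in Ca_2Mg_5Si_8O_22(OH)_2: molar mass 812.353 g/mol; 8×28.085 = 224.680 g → 27.66 wt%.
Difference = 17.01 − 27.66 = -10.65 percentage points.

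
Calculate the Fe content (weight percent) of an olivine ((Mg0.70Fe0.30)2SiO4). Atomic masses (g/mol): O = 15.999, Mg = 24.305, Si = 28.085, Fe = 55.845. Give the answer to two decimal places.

20.99 weight percent

M((Mg0.70Fe0.30)2SiO4) = 159.615 g/mol.
Fe contributes 0.60 × 55.845 = 33.507 g per mole.
33.507/159.615 = 0.2099 → 20.99%.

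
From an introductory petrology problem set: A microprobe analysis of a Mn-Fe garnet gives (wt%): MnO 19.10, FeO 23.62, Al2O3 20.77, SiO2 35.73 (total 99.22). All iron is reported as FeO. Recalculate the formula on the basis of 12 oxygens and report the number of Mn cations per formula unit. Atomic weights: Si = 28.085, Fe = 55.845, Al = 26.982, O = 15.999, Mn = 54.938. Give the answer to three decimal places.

1.347 Mn apfu

19.10 wt% MnO ÷ 70.937 g/mol = 0.26925 mol, giving 0.26925 Mn and 0.26925 O.
23.62 wt% FeO ÷ 71.844 g/mol = 0.32877 mol, giving 0.32877 Fe and 0.32877 O.
20.77 wt% Al2O3 ÷ 101.961 g/mol = 0.20371 mol, giving 0.40742 Al and 0.61113 O.
35.73 wt% SiO2 ÷ 60.083 g/mol = 0.59468 mol, giving 0.59468 Si and 1.18936 O.
Oxygen sums to 2.39851; scaling by 12/2.39851 = 5.00311 puts the formula on 12 O.
Mn: 0.26925 × 5.00311 = 1.347 atoms per formula unit.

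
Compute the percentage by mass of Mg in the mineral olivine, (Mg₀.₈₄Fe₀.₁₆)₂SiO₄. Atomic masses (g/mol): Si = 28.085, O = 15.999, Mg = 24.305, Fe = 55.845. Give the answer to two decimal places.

27.08 mass %

Formula mass = 1.68×24.305 + 0.32×55.845 + 1×28.085 + 4×15.999 = 150.784 g/mol, of which 40.832 g is Mg.
So Mg makes up 40.832/150.784 = 0.2708 of the mass, i.e. 27.08%.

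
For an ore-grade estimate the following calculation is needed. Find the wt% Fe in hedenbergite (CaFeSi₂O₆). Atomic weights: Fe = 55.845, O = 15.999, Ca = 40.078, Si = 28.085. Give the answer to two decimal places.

Formula mass = 1·40.078 + 1·55.845 + 2·28.085 + 6·15.999 = 248.087 g/mol, of which 55.845 g is Fe.
So Fe makes up 55.845/248.087 = 0.2251 of the mass, i.e. 22.51%.

22.51 wt%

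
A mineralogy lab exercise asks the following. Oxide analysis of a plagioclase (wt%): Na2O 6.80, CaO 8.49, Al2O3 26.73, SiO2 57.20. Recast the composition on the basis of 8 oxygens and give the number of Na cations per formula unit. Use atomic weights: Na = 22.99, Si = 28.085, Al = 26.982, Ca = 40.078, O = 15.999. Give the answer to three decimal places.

Na2O: 6.80/61.979 = 0.10971 mol → 0.21942 mol Na, 0.10971 mol O.
CaO: 8.49/56.077 = 0.15140 mol → 0.15140 mol Ca, 0.15140 mol O.
Al2O3: 26.73/101.961 = 0.26216 mol → 0.52432 mol Al, 0.78648 mol O.
SiO2: 57.20/60.083 = 0.95202 mol → 0.95202 mol Si, 1.90404 mol O.
Total oxygen = 2.95163 mol. Normalization factor = 8/2.95163 = 2.71037.
Na per 8 O = 0.21942 × 2.71037 = 0.595.

0.595 Na apfu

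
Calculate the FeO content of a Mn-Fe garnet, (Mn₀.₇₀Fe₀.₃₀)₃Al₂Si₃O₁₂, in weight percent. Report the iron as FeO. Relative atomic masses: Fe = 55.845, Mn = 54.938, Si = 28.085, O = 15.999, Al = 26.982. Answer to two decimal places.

13.04 wt%

Molar mass of (Mn₀.₇₀Fe₀.₃₀)₃Al₂Si₃O₁₂ = 2.10·54.938 + 0.90·55.845 + 2·26.982 + 3·28.085 + 12·15.999 = 495.837 g/mol.
Each formula unit contains 0.90 Fe, equivalent to 0.90/1 = 0.9000 mol FeO.
M(FeO) = 1×55.845 + 1×15.999 = 71.844 g/mol.
Mass of FeO per formula unit = 0.9000 × 71.844 = 64.660 g.
FeO wt% = 64.660 / 495.837 × 100 = 13.04%.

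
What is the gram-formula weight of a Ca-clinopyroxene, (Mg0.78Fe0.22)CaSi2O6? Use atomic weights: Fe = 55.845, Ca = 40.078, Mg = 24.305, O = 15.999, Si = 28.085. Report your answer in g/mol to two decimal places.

223.49 g/mol

The formula mass is the sum 0.78·24.305 + 0.22·55.845 + 1·40.078 + 2·28.085 + 6·15.999.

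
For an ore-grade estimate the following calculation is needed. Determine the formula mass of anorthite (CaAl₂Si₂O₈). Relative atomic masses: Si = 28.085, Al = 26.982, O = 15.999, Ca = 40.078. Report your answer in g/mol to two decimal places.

Ca: 1 × 40.078 = 40.0780
Al: 2 × 26.982 = 53.9640
Si: 2 × 28.085 = 56.1700
O: 8 × 15.999 = 127.9920
Summing the contributions gives the formula mass.

278.20 g/mol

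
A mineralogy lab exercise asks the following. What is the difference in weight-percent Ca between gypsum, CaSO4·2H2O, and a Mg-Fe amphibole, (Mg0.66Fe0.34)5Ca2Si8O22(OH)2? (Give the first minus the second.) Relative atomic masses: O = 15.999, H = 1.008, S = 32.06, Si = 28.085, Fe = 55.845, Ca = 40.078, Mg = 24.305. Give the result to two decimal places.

14.02 percentage points

Ca in CaSO4·2H2O: molar mass 172.164 g/mol; 1×40.078 = 40.078 g → 23.28 wt%.
Ca in (Mg0.66Fe0.34)5Ca2Si8O22(OH)2: molar mass 865.971 g/mol; 2×40.078 = 80.156 g → 9.26 wt%.
Difference = 23.28 − 9.26 = 14.02 percentage points.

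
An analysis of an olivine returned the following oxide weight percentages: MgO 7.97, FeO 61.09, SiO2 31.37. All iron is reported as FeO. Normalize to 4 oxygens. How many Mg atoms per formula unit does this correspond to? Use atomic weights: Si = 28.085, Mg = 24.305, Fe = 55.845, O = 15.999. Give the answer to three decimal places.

0.378 Mg apfu

MgO (M=40.304): mol = 0.19775; Mg = 0.19775, O = 0.19775.
FeO (M=71.844): mol = 0.85031; Fe = 0.85031, O = 0.85031.
SiO2 (M=60.083): mol = 0.52211; Si = 0.52211, O = 1.04422.
ΣO = 2.09228; factor = 4/ΣO = 1.91179.
Mg apfu = 0.19775 × 1.91179 = 0.378.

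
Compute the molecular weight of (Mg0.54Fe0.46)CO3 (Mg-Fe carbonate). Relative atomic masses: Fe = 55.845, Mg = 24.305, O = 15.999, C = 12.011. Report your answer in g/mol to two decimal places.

98.82 g/mol

M = 0.54×24.305 + 0.46×55.845 + 1×12.011 + 3×15.999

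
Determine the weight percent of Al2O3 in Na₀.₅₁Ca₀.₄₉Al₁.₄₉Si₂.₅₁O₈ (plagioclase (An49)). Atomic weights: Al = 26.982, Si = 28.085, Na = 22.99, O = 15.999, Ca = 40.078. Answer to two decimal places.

28.13 wt%

Formula mass = 270.052 g/mol.
1.49 Al → 0.7450 mol Al2O3 per formula unit; M(Al2O3) = 101.961, so Al2O3 mass = 75.961 g.
75.961/270.052 × 100 = 28.13 wt%.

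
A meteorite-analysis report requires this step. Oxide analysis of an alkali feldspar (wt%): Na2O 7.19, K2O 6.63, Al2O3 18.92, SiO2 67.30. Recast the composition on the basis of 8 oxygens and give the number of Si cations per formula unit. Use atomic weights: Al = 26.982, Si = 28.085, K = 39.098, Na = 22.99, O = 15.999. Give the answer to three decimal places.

3.004 Si apfu

Na2O (M=61.979): mol = 0.11601; Na = 0.23202, O = 0.11601.
K2O (M=94.195): mol = 0.07039; K = 0.14078, O = 0.07039.
Al2O3 (M=101.961): mol = 0.18556; Al = 0.37112, O = 0.55668.
SiO2 (M=60.083): mol = 1.12012; Si = 1.12012, O = 2.24024.
ΣO = 2.98332; factor = 8/ΣO = 2.68158.
Si apfu = 1.12012 × 2.68158 = 3.004.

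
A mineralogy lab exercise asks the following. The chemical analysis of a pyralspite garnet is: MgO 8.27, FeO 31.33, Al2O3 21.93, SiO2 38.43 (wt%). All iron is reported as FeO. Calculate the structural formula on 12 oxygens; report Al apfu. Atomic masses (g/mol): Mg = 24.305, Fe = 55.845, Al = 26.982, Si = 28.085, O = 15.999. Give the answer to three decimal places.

MgO: 8.27/40.304 = 0.20519 mol → 0.20519 mol Mg, 0.20519 mol O.
FeO: 31.33/71.844 = 0.43608 mol → 0.43608 mol Fe, 0.43608 mol O.
Al2O3: 21.93/101.961 = 0.21508 mol → 0.43016 mol Al, 0.64524 mol O.
SiO2: 38.43/60.083 = 0.63962 mol → 0.63962 mol Si, 1.27924 mol O.
Total oxygen = 2.56575 mol. Normalization factor = 12/2.56575 = 4.67700.
Al per 12 O = 0.43016 × 4.67700 = 2.012.

2.012 Al apfu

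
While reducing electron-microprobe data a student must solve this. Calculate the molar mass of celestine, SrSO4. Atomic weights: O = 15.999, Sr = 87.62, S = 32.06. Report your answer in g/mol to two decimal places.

183.68 g/mol

The formula mass is the sum 1(87.62) + 1(32.06) + 4(15.999).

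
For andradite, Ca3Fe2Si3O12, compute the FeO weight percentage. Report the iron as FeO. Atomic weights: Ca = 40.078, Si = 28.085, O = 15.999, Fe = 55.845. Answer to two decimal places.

Formula mass = 508.167 g/mol.
2 Fe → 2.0000 mol FeO per formula unit; M(FeO) = 71.844, so FeO mass = 143.688 g.
143.688/508.167 × 100 = 28.28 wt%.

28.28 wt%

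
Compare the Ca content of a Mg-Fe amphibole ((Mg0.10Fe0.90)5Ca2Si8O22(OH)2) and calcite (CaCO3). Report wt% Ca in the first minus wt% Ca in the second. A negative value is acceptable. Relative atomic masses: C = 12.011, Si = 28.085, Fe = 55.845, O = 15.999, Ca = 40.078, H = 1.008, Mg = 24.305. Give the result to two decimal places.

Ca in (Mg0.10Fe0.90)5Ca2Si8O22(OH)2: molar mass 954.283 g/mol; 2×40.078 = 80.156 g → 8.40 wt%.
Ca in CaCO3: molar mass 100.086 g/mol; 1×40.078 = 40.078 g → 40.04 wt%.
Difference = 8.40 − 40.04 = -31.64 percentage points.

-31.64 percentage points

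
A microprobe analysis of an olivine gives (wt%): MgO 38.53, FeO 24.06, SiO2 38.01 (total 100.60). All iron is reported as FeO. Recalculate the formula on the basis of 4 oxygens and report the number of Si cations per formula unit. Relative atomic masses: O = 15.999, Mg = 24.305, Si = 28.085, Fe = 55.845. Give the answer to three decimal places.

0.990 Si apfu

38.53 wt% MgO ÷ 40.304 g/mol = 0.95598 mol, giving 0.95598 Mg and 0.95598 O.
24.06 wt% FeO ÷ 71.844 g/mol = 0.33489 mol, giving 0.33489 Fe and 0.33489 O.
38.01 wt% SiO2 ÷ 60.083 g/mol = 0.63262 mol, giving 0.63262 Si and 1.26524 O.
Oxygen sums to 2.55611; scaling by 4/2.55611 = 1.56488 puts the formula on 4 O.
Si: 0.63262 × 1.56488 = 0.990 atoms per formula unit.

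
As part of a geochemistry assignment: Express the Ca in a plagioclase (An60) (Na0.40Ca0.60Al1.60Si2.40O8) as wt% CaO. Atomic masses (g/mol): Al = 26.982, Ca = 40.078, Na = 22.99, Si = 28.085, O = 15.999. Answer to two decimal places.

M(Na0.40Ca0.60Al1.60Si2.40O8) = 271.810 g/mol; M(CaO) = 56.077 g/mol.
Moles CaO per formula unit = 0.60 Ca ÷ 1 = 0.6000.
CaO fraction = (0.6000 × 56.077) / 271.810 = 33.646/271.810 = 0.1238.

12.38 wt%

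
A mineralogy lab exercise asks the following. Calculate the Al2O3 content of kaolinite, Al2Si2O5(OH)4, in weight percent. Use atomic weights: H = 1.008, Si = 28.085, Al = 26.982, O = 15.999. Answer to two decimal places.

M(Al2Si2O5(OH)4) = 258.157 g/mol; M(Al2O3) = 101.961 g/mol.
Moles Al2O3 per formula unit = 2 Al ÷ 2 = 1.0000.
Al2O3 fraction = (1.0000 × 101.961) / 258.157 = 101.961/258.157 = 0.3950.

39.50 wt%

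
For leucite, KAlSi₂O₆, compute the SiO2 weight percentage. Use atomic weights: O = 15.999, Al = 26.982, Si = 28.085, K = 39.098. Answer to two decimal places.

Formula mass = 218.244 g/mol.
2 Si → 2.0000 mol SiO2 per formula unit; M(SiO2) = 60.083, so SiO2 mass = 120.166 g.
120.166/218.244 × 100 = 55.06 wt%.

55.06 wt%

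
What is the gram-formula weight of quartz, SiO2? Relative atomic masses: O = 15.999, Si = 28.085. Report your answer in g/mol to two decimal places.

The formula mass is the sum 1(28.085) + 2(15.999).

60.08 g/mol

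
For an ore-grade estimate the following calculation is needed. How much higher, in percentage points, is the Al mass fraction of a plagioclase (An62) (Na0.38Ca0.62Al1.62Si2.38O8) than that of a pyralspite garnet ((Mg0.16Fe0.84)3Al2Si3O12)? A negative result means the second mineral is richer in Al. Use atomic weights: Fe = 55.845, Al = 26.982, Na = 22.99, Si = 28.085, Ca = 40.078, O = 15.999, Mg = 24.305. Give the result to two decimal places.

First mineral: 43.711 g Al in 272.130 g formula = 16.06 wt% Al.
Second mineral: 53.964 g Al in 482.603 g formula = 11.18 wt% Al.
16.06% − 11.18% gives a difference of 4.88 percentage points.

4.88 percentage points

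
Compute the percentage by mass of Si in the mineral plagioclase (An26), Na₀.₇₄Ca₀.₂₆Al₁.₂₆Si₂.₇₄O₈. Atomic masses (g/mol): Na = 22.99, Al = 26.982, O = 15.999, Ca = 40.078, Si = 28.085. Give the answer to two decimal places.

28.89 mass %

Formula mass = 0.74·22.99 + 0.26·40.078 + 1.26·26.982 + 2.74·28.085 + 8·15.999 = 266.375 g/mol, of which 76.953 g is Si.
So Si makes up 76.953/266.375 = 0.2889 of the mass, i.e. 28.89%.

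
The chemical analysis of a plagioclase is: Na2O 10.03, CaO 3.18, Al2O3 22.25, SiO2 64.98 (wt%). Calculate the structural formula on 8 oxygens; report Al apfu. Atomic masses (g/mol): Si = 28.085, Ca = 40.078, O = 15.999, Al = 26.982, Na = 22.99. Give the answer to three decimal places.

1.150 Al apfu

Na2O: 10.03/61.979 = 0.16183 mol → 0.32366 mol Na, 0.16183 mol O.
CaO: 3.18/56.077 = 0.05671 mol → 0.05671 mol Ca, 0.05671 mol O.
Al2O3: 22.25/101.961 = 0.21822 mol → 0.43644 mol Al, 0.65466 mol O.
SiO2: 64.98/60.083 = 1.08150 mol → 1.08150 mol Si, 2.16300 mol O.
Total oxygen = 3.03620 mol. Normalization factor = 8/3.03620 = 2.63487.
Al per 8 O = 0.43644 × 2.63487 = 1.150.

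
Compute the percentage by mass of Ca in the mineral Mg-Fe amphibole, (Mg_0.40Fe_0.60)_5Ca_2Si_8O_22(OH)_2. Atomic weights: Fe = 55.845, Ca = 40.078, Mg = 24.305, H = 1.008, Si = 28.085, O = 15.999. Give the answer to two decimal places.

8.84 mass %

Molar mass of (Mg_0.40Fe_0.60)_5Ca_2Si_8O_22(OH)_2: 2×24.305 + 3×55.845 + 2×40.078 + 8×28.085 + 24×15.999 + 2×1.008 = 906.973 g/mol.
Mass of Ca per formula unit: 2 × 40.078 = 80.156 g.
Weight fraction Ca = 80.156 / 906.973 = 0.0884.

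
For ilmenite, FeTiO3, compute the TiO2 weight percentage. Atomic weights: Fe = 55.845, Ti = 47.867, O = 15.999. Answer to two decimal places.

52.64 wt%

Formula mass = 151.709 g/mol.
1 Ti → 1.0000 mol TiO2 per formula unit; M(TiO2) = 79.865, so TiO2 mass = 79.865 g.
79.865/151.709 × 100 = 52.64 wt%.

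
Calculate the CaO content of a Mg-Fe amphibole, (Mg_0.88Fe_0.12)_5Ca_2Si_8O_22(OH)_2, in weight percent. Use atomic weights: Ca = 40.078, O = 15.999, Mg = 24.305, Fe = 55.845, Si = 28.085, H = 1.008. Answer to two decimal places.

Molar mass of (Mg_0.88Fe_0.12)_5Ca_2Si_8O_22(OH)_2 = 4.40·24.305 + 0.60·55.845 + 2·40.078 + 8·28.085 + 24·15.999 + 2·1.008 = 831.277 g/mol.
Each formula unit contains 2 Ca, equivalent to 2/1 = 2.0000 mol CaO.
M(CaO) = 1×40.078 + 1×15.999 = 56.077 g/mol.
Mass of CaO per formula unit = 2.0000 × 56.077 = 112.154 g.
CaO wt% = 112.154 / 831.277 × 100 = 13.49%.

13.49 wt%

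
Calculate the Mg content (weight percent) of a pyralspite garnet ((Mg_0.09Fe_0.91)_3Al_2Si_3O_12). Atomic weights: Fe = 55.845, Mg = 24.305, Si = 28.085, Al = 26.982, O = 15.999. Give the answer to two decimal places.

1.34 weight percent

Molar mass of (Mg_0.09Fe_0.91)_3Al_2Si_3O_12: 0.27×24.305 + 2.73×55.845 + 2×26.982 + 3×28.085 + 12×15.999 = 489.226 g/mol.
Mass of Mg per formula unit: 0.27 × 24.305 = 6.562 g.
Weight fraction Mg = 6.562 / 489.226 = 0.0134.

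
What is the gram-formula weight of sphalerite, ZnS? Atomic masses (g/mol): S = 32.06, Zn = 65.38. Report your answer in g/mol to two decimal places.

Zn: 1 × 65.38 = 65.3800
S: 1 × 32.06 = 32.0600
Summing the contributions gives the formula mass.

97.44 g/mol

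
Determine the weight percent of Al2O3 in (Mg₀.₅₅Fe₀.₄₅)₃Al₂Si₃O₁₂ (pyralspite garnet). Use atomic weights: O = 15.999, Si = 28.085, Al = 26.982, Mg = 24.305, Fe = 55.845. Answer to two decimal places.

Molar mass of (Mg₀.₅₅Fe₀.₄₅)₃Al₂Si₃O₁₂ = 1.65*24.305 + 1.35*55.845 + 2*26.982 + 3*28.085 + 12*15.999 = 445.701 g/mol.
Each formula unit contains 2 Al, equivalent to 2/2 = 1.0000 mol Al2O3.
M(Al2O3) = 2×26.982 + 3×15.999 = 101.961 g/mol.
Mass of Al2O3 per formula unit = 1.0000 × 101.961 = 101.961 g.
Al2O3 wt% = 101.961 / 445.701 × 100 = 22.88%.

22.88 wt%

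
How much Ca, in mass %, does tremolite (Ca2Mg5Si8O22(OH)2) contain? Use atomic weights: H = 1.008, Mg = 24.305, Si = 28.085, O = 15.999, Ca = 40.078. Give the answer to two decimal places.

9.87 mass %

M(Ca2Mg5Si8O22(OH)2) = 812.353 g/mol.
Ca contributes 2 × 40.078 = 80.156 g per mole.
80.156/812.353 = 0.0987 → 9.87%.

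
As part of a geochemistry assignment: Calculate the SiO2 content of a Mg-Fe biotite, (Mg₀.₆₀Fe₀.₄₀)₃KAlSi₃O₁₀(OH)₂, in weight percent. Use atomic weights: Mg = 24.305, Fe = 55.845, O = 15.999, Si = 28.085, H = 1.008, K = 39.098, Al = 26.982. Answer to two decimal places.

Formula mass = 455.102 g/mol.
3 Si → 3.0000 mol SiO2 per formula unit; M(SiO2) = 60.083, so SiO2 mass = 180.249 g.
180.249/455.102 × 100 = 39.61 wt%.

39.61 wt%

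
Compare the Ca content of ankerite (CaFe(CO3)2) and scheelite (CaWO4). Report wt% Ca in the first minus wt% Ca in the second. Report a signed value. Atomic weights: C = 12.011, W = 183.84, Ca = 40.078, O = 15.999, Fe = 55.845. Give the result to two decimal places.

First mineral: 40.078 g Ca in 215.939 g formula = 18.56 wt% Ca.
Second mineral: 40.078 g Ca in 287.914 g formula = 13.92 wt% Ca.
18.56% − 13.92% gives a difference of 4.64 percentage points.

4.64 percentage points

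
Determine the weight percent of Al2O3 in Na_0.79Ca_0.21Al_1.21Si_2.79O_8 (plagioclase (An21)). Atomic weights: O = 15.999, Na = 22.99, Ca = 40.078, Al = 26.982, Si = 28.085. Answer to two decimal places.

23.23 wt%

Formula mass = 265.576 g/mol.
1.21 Al → 0.6050 mol Al2O3 per formula unit; M(Al2O3) = 101.961, so Al2O3 mass = 61.686 g.
61.686/265.576 × 100 = 23.23 wt%.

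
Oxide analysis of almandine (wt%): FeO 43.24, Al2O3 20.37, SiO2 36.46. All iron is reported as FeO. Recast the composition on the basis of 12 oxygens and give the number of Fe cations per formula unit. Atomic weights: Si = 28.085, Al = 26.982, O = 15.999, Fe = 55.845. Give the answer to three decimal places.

43.24 wt% FeO ÷ 71.844 g/mol = 0.60186 mol, giving 0.60186 Fe and 0.60186 O.
20.37 wt% Al2O3 ÷ 101.961 g/mol = 0.19978 mol, giving 0.39956 Al and 0.59934 O.
36.46 wt% SiO2 ÷ 60.083 g/mol = 0.60683 mol, giving 0.60683 Si and 1.21366 O.
Oxygen sums to 2.41486; scaling by 12/2.41486 = 4.96923 puts the formula on 12 O.
Fe: 0.60186 × 4.96923 = 2.991 atoms per formula unit.

2.991 Fe apfu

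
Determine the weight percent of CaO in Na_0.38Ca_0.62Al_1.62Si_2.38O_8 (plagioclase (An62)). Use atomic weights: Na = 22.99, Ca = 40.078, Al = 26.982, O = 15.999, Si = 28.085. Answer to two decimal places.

12.78 wt%

Molar mass of Na_0.38Ca_0.62Al_1.62Si_2.38O_8 = 0.38·22.99 + 0.62·40.078 + 1.62·26.982 + 2.38·28.085 + 8·15.999 = 272.130 g/mol.
Each formula unit contains 0.62 Ca, equivalent to 0.62/1 = 0.6200 mol CaO.
M(CaO) = 1×40.078 + 1×15.999 = 56.077 g/mol.
Mass of CaO per formula unit = 0.6200 × 56.077 = 34.768 g.
CaO wt% = 34.768 / 272.130 × 100 = 12.78%.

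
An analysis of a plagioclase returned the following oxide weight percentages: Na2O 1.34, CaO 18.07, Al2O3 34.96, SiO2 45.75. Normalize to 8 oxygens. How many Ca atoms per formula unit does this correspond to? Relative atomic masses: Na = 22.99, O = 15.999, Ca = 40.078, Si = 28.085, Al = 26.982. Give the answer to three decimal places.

0.890 Ca apfu

Na2O: 1.34/61.979 = 0.02162 mol → 0.04324 mol Na, 0.02162 mol O.
CaO: 18.07/56.077 = 0.32224 mol → 0.32224 mol Ca, 0.32224 mol O.
Al2O3: 34.96/101.961 = 0.34288 mol → 0.68576 mol Al, 1.02864 mol O.
SiO2: 45.75/60.083 = 0.76145 mol → 0.76145 mol Si, 1.52290 mol O.
Total oxygen = 2.89540 mol. Normalization factor = 8/2.89540 = 2.76300.
Ca per 8 O = 0.32224 × 2.76300 = 0.890.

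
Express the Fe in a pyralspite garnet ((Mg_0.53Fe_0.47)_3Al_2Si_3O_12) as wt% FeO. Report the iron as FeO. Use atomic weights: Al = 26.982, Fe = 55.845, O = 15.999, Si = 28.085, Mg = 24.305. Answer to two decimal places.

22.63 wt%

Formula mass = 447.593 g/mol.
1.41 Fe → 1.4100 mol FeO per formula unit; M(FeO) = 71.844, so FeO mass = 101.300 g.
101.300/447.593 × 100 = 22.63 wt%.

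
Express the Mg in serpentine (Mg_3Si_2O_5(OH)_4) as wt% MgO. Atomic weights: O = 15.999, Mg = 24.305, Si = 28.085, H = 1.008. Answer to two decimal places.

43.63 wt%

Molar mass of Mg_3Si_2O_5(OH)_4 = 3*24.305 + 2*28.085 + 9*15.999 + 4*1.008 = 277.108 g/mol.
Each formula unit contains 3 Mg, equivalent to 3/1 = 3.0000 mol MgO.
M(MgO) = 1×24.305 + 1×15.999 = 40.304 g/mol.
Mass of MgO per formula unit = 3.0000 × 40.304 = 120.912 g.
MgO wt% = 120.912 / 277.108 × 100 = 43.63%.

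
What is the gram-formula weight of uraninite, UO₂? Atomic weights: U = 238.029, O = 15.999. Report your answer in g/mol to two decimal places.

M = 1*238.029 + 2*15.999

270.03 g/mol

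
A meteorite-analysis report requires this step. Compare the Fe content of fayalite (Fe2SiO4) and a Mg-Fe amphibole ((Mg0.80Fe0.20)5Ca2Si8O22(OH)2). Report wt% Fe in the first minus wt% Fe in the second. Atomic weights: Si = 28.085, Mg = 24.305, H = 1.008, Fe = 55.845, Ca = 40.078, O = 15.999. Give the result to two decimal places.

48.19 percentage points

Fe in Fe2SiO4: molar mass 203.771 g/mol; 2×55.845 = 111.690 g → 54.81 wt%.
Fe in (Mg0.80Fe0.20)5Ca2Si8O22(OH)2: molar mass 843.893 g/mol; 1×55.845 = 55.845 g → 6.62 wt%.
Difference = 54.81 − 6.62 = 48.19 percentage points.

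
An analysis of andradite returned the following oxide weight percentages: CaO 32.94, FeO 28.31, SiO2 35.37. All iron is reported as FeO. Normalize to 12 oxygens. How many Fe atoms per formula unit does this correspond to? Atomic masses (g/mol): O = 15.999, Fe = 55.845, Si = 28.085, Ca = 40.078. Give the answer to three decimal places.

CaO: 32.94/56.077 = 0.58741 mol → 0.58741 mol Ca, 0.58741 mol O.
FeO: 28.31/71.844 = 0.39405 mol → 0.39405 mol Fe, 0.39405 mol O.
SiO2: 35.37/60.083 = 0.58869 mol → 0.58869 mol Si, 1.17738 mol O.
Total oxygen = 2.15884 mol. Normalization factor = 12/2.15884 = 5.55854.
Fe per 12 O = 0.39405 × 5.55854 = 2.190.

2.190 Fe apfu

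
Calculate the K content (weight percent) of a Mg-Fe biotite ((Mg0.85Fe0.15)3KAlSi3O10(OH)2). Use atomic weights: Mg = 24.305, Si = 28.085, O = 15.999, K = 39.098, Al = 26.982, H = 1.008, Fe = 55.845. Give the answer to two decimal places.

Molar mass of (Mg0.85Fe0.15)3KAlSi3O10(OH)2: 2.55·24.305 + 0.45·55.845 + 1·39.098 + 1·26.982 + 3·28.085 + 12·15.999 + 2·1.008 = 431.447 g/mol.
Mass of K per formula unit: 1 × 39.098 = 39.098 g.
Weight fraction K = 39.098 / 431.447 = 0.0906.

9.06 weight percent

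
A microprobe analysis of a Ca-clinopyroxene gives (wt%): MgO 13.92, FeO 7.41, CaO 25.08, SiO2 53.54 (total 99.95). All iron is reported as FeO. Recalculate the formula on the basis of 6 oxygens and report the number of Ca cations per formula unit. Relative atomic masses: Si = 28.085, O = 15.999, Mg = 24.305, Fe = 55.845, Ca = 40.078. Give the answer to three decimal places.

13.92 wt% MgO ÷ 40.304 g/mol = 0.34538 mol, giving 0.34538 Mg and 0.34538 O.
7.41 wt% FeO ÷ 71.844 g/mol = 0.10314 mol, giving 0.10314 Fe and 0.10314 O.
25.08 wt% CaO ÷ 56.077 g/mol = 0.44724 mol, giving 0.44724 Ca and 0.44724 O.
53.54 wt% SiO2 ÷ 60.083 g/mol = 0.89110 mol, giving 0.89110 Si and 1.78220 O.
Oxygen sums to 2.67796; scaling by 6/2.67796 = 2.24051 puts the formula on 6 O.
Ca: 0.44724 × 2.24051 = 1.002 atoms per formula unit.

1.002 Ca apfu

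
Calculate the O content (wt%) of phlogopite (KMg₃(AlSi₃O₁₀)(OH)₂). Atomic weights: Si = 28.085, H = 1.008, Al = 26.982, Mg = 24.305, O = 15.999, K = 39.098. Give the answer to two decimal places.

M(KMg₃(AlSi₃O₁₀)(OH)₂) = 417.254 g/mol.
O contributes 12 × 15.999 = 191.988 g per mole.
191.988/417.254 = 0.4601 → 46.01%.

46.01 wt%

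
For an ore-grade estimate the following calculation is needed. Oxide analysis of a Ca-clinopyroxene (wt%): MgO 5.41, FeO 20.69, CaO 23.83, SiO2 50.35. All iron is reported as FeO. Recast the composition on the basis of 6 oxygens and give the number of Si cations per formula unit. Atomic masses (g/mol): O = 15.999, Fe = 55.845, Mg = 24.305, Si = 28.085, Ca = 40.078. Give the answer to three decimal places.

MgO: 5.41/40.304 = 0.13423 mol → 0.13423 mol Mg, 0.13423 mol O.
FeO: 20.69/71.844 = 0.28799 mol → 0.28799 mol Fe, 0.28799 mol O.
CaO: 23.83/56.077 = 0.42495 mol → 0.42495 mol Ca, 0.42495 mol O.
SiO2: 50.35/60.083 = 0.83801 mol → 0.83801 mol Si, 1.67602 mol O.
Total oxygen = 2.52319 mol. Normalization factor = 6/2.52319 = 2.37794.
Si per 6 O = 0.83801 × 2.37794 = 1.993.

1.993 Si apfu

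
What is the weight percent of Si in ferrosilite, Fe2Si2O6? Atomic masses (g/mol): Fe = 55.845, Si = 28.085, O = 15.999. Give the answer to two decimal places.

Formula mass = 2*55.845 + 2*28.085 + 6*15.999 = 263.854 g/mol, of which 56.170 g is Si.
So Si makes up 56.170/263.854 = 0.2129 of the mass, i.e. 21.29%.

21.29 wt%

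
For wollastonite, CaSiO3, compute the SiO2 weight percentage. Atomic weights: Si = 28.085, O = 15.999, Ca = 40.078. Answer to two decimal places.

Molar mass of CaSiO3 = 1×40.078 + 1×28.085 + 3×15.999 = 116.160 g/mol.
Each formula unit contains 1 Si, equivalent to 1/1 = 1.0000 mol SiO2.
M(SiO2) = 1×28.085 + 2×15.999 = 60.083 g/mol.
Mass of SiO2 per formula unit = 1.0000 × 60.083 = 60.083 g.
SiO2 wt% = 60.083 / 116.160 × 100 = 51.72%.

51.72 wt%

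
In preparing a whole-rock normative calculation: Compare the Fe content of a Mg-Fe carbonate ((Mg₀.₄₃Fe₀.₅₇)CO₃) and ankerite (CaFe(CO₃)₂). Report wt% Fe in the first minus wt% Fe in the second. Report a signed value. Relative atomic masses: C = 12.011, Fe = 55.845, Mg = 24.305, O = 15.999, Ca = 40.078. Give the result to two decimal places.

5.26 percentage points

First mineral: 31.832 g Fe in 102.291 g formula = 31.12 wt% Fe.
Second mineral: 55.845 g Fe in 215.939 g formula = 25.86 wt% Fe.
31.12% − 25.86% gives a difference of 5.26 percentage points.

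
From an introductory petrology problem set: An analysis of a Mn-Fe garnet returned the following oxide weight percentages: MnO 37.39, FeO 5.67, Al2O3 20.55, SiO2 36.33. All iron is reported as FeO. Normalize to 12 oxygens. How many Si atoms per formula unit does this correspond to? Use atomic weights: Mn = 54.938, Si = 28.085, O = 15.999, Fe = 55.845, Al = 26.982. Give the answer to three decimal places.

37.39 wt% MnO ÷ 70.937 g/mol = 0.52709 mol, giving 0.52709 Mn and 0.52709 O.
5.67 wt% FeO ÷ 71.844 g/mol = 0.07892 mol, giving 0.07892 Fe and 0.07892 O.
20.55 wt% Al2O3 ÷ 101.961 g/mol = 0.20155 mol, giving 0.40310 Al and 0.60465 O.
36.33 wt% SiO2 ÷ 60.083 g/mol = 0.60466 mol, giving 0.60466 Si and 1.20932 O.
Oxygen sums to 2.41998; scaling by 12/2.41998 = 4.95872 puts the formula on 12 O.
Si: 0.60466 × 4.95872 = 2.998 atoms per formula unit.

2.998 Si apfu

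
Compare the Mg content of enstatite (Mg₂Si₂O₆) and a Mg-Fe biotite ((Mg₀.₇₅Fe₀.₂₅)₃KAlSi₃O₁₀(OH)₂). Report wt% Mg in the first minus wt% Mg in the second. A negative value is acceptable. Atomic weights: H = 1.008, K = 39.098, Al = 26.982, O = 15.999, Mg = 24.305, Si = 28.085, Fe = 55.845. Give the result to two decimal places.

M(Mg₂Si₂O₆) = 200.774 g/mol, so wt% Mg = 48.610/200.774 × 100 = 24.21%.
M((Mg₀.₇₅Fe₀.₂₅)₃KAlSi₃O₁₀(OH)₂) = 440.909 g/mol, so wt% Mg = 54.686/440.909 × 100 = 12.40%.
24.21 − 12.40 = 11.81 pp.

11.81 percentage points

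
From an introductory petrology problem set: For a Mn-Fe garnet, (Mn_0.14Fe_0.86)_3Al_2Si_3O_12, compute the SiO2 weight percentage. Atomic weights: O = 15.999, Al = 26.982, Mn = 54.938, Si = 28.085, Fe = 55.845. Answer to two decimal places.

Formula mass = 497.361 g/mol.
3 Si → 3.0000 mol SiO2 per formula unit; M(SiO2) = 60.083, so SiO2 mass = 180.249 g.
180.249/497.361 × 100 = 36.24 wt%.

36.24 wt%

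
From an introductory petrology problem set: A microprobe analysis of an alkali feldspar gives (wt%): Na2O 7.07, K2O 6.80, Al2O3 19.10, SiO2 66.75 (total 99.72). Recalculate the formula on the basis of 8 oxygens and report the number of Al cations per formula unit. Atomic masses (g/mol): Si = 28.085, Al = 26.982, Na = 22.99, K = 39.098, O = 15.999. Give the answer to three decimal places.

Na2O (M=61.979): mol = 0.11407; Na = 0.22814, O = 0.11407.
K2O (M=94.195): mol = 0.07219; K = 0.14438, O = 0.07219.
Al2O3 (M=101.961): mol = 0.18733; Al = 0.37466, O = 0.56199.
SiO2 (M=60.083): mol = 1.11096; Si = 1.11096, O = 2.22192.
ΣO = 2.97017; factor = 8/ΣO = 2.69345.
Al apfu = 0.37466 × 2.69345 = 1.009.

1.009 Al apfu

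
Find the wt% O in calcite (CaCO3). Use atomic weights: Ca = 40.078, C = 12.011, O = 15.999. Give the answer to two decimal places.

Formula mass = 1*40.078 + 1*12.011 + 3*15.999 = 100.086 g/mol, of which 47.997 g is O.
So O makes up 47.997/100.086 = 0.4796 of the mass, i.e. 47.96%.

47.96 wt%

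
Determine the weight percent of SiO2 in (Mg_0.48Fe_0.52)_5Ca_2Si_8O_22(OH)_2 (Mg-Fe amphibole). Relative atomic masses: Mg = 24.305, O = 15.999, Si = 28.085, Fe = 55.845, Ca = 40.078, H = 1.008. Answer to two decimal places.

Formula mass = 894.357 g/mol.
8 Si → 8.0000 mol SiO2 per formula unit; M(SiO2) = 60.083, so SiO2 mass = 480.664 g.
480.664/894.357 × 100 = 53.74 wt%.

53.74 wt%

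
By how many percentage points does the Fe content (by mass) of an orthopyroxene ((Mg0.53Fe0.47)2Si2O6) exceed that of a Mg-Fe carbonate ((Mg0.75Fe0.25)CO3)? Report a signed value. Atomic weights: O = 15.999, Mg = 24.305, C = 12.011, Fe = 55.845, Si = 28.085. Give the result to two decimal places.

Fe in (Mg0.53Fe0.47)2Si2O6: molar mass 230.422 g/mol; 0.94×55.845 = 52.494 g → 22.78 wt%.
Fe in (Mg0.75Fe0.25)CO3: molar mass 92.198 g/mol; 0.25×55.845 = 13.961 g → 15.14 wt%.
Difference = 22.78 − 15.14 = 7.64 percentage points.

7.64 percentage points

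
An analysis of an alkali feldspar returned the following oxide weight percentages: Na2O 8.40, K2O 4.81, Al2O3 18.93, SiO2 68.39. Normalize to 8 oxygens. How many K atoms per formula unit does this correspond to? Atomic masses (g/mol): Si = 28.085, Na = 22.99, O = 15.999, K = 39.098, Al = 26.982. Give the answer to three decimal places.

8.40 wt% Na2O ÷ 61.979 g/mol = 0.13553 mol, giving 0.27106 Na and 0.13553 O.
4.81 wt% K2O ÷ 94.195 g/mol = 0.05106 mol, giving 0.10212 K and 0.05106 O.
18.93 wt% Al2O3 ÷ 101.961 g/mol = 0.18566 mol, giving 0.37132 Al and 0.55698 O.
68.39 wt% SiO2 ÷ 60.083 g/mol = 1.13826 mol, giving 1.13826 Si and 2.27652 O.
Oxygen sums to 3.02009; scaling by 8/3.02009 = 2.64893 puts the formula on 8 O.
K: 0.10212 × 2.64893 = 0.271 atoms per formula unit.

0.271 K apfu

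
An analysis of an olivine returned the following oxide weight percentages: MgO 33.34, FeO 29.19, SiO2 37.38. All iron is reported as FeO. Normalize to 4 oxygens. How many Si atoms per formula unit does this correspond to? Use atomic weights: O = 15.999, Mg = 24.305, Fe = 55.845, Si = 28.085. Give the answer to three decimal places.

33.34 wt% MgO ÷ 40.304 g/mol = 0.82721 mol, giving 0.82721 Mg and 0.82721 O.
29.19 wt% FeO ÷ 71.844 g/mol = 0.40630 mol, giving 0.40630 Fe and 0.40630 O.
37.38 wt% SiO2 ÷ 60.083 g/mol = 0.62214 mol, giving 0.62214 Si and 1.24428 O.
Oxygen sums to 2.47779; scaling by 4/2.47779 = 1.61434 puts the formula on 4 O.
Si: 0.62214 × 1.61434 = 1.004 atoms per formula unit.

1.004 Si apfu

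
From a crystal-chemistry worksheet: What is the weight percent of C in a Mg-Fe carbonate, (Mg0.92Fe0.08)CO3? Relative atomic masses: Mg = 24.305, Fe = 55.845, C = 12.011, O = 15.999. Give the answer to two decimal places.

Formula mass = 0.92·24.305 + 0.08·55.845 + 1·12.011 + 3·15.999 = 86.836 g/mol, of which 12.011 g is C.
So C makes up 12.011/86.836 = 0.1383 of the mass, i.e. 13.83%.

13.83 wt%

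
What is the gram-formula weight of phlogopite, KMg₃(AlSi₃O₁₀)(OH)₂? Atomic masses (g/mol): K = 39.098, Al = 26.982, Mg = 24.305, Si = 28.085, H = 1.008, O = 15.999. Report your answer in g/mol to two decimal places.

K: 1 × 39.098 = 39.0980
Mg: 3 × 24.305 = 72.9150
Al: 1 × 26.982 = 26.9820
Si: 3 × 28.085 = 84.2550
O: 12 × 15.999 = 191.9880
H: 2 × 1.008 = 2.0160
Summing the contributions gives the formula mass.

417.25 g/mol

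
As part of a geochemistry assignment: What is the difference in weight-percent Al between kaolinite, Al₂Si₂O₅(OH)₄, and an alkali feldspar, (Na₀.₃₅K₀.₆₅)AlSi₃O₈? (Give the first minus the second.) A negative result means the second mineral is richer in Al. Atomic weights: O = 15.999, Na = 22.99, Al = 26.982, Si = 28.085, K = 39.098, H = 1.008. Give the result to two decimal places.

First mineral: 53.964 g Al in 258.157 g formula = 20.90 wt% Al.
Second mineral: 26.982 g Al in 272.689 g formula = 9.89 wt% Al.
20.90% − 9.89% gives a difference of 11.01 percentage points.

11.01 percentage points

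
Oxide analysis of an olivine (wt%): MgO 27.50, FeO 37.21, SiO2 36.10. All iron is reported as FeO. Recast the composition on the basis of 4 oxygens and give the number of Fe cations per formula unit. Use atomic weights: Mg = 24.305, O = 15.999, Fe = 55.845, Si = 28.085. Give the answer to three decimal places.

MgO: 27.50/40.304 = 0.68231 mol → 0.68231 mol Mg, 0.68231 mol O.
FeO: 37.21/71.844 = 0.51793 mol → 0.51793 mol Fe, 0.51793 mol O.
SiO2: 36.10/60.083 = 0.60084 mol → 0.60084 mol Si, 1.20168 mol O.
Total oxygen = 2.40192 mol. Normalization factor = 4/2.40192 = 1.66533.
Fe per 4 O = 0.51793 × 1.66533 = 0.863.

0.863 Fe apfu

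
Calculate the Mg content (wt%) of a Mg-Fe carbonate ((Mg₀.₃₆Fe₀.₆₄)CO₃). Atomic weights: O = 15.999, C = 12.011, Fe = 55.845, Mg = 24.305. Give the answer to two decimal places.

M((Mg₀.₃₆Fe₀.₆₄)CO₃) = 104.499 g/mol.
Mg contributes 0.36 × 24.305 = 8.750 g per mole.
8.750/104.499 = 0.0837 → 8.37%.

8.37 wt%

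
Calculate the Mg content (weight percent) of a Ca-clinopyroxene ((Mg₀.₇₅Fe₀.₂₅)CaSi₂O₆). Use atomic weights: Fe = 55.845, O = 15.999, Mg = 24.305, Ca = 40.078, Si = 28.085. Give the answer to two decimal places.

8.12 weight percent

M((Mg₀.₇₅Fe₀.₂₅)CaSi₂O₆) = 224.432 g/mol.
Mg contributes 0.75 × 24.305 = 18.229 g per mole.
18.229/224.432 = 0.0812 → 8.12%.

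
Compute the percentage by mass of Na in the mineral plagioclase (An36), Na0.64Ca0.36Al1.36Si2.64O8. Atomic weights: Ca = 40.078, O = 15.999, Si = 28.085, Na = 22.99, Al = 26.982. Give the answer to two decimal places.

5.49 weight percent

Formula mass = 0.64×22.99 + 0.36×40.078 + 1.36×26.982 + 2.64×28.085 + 8×15.999 = 267.974 g/mol, of which 14.714 g is Na.
So Na makes up 14.714/267.974 = 0.0549 of the mass, i.e. 5.49%.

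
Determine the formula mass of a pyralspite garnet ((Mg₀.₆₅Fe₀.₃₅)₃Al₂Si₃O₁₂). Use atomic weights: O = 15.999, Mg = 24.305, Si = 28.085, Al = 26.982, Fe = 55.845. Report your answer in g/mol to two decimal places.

436.24 g/mol

The formula mass is the sum 1.95*24.305 + 1.05*55.845 + 2*26.982 + 3*28.085 + 12*15.999.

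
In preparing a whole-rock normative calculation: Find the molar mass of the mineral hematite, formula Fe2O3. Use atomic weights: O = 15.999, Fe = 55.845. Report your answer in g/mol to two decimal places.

The formula mass is the sum 2·55.845 + 3·15.999.

159.69 g/mol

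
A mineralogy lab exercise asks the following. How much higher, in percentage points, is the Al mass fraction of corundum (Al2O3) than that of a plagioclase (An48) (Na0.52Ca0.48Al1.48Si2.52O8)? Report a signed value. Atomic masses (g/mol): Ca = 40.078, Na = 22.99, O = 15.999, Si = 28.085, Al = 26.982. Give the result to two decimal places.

Al in Al2O3: molar mass 101.961 g/mol; 2×26.982 = 53.964 g → 52.93 wt%.
Al in Na0.52Ca0.48Al1.48Si2.52O8: molar mass 269.892 g/mol; 1.48×26.982 = 39.933 g → 14.80 wt%.
Difference = 52.93 − 14.80 = 38.13 percentage points.

38.13 percentage points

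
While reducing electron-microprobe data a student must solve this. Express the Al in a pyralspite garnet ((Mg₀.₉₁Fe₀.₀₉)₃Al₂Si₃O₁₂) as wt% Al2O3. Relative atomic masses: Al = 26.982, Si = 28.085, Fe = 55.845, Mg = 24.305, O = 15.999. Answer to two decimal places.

24.77 wt%

Formula mass = 411.638 g/mol.
2 Al → 1.0000 mol Al2O3 per formula unit; M(Al2O3) = 101.961, so Al2O3 mass = 101.961 g.
101.961/411.638 × 100 = 24.77 wt%.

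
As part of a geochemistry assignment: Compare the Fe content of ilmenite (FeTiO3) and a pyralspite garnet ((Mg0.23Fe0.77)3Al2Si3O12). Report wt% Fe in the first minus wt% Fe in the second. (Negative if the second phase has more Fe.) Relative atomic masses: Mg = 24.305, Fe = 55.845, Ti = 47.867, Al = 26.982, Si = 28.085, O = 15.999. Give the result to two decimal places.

9.71 percentage points

Fe in FeTiO3: molar mass 151.709 g/mol; 1×55.845 = 55.845 g → 36.81 wt%.
Fe in (Mg0.23Fe0.77)3Al2Si3O12: molar mass 475.979 g/mol; 2.31×55.845 = 129.002 g → 27.10 wt%.
Difference = 36.81 − 27.10 = 9.71 percentage points.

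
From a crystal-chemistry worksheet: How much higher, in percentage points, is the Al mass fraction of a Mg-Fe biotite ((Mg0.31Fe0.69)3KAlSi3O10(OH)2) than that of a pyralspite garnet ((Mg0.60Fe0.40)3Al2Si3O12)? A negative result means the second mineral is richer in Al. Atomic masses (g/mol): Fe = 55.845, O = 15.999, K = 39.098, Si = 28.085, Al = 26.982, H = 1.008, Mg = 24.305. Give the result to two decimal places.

-6.65 percentage points

M((Mg0.31Fe0.69)3KAlSi3O10(OH)2) = 482.542 g/mol, so wt% Al = 26.982/482.542 × 100 = 5.59%.
M((Mg0.60Fe0.40)3Al2Si3O12) = 440.970 g/mol, so wt% Al = 53.964/440.970 × 100 = 12.24%.
5.59 − 12.24 = -6.65 pp.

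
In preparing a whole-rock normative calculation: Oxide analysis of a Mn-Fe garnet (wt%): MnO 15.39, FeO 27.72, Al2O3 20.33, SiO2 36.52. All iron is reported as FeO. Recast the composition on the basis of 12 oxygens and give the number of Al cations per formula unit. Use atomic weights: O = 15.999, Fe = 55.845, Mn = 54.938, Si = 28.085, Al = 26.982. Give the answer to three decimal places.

MnO: 15.39/70.937 = 0.21695 mol → 0.21695 mol Mn, 0.21695 mol O.
FeO: 27.72/71.844 = 0.38584 mol → 0.38584 mol Fe, 0.38584 mol O.
Al2O3: 20.33/101.961 = 0.19939 mol → 0.39878 mol Al, 0.59817 mol O.
SiO2: 36.52/60.083 = 0.60783 mol → 0.60783 mol Si, 1.21566 mol O.
Total oxygen = 2.41662 mol. Normalization factor = 12/2.41662 = 4.96561.
Al per 12 O = 0.39878 × 4.96561 = 1.980.

1.980 Al apfu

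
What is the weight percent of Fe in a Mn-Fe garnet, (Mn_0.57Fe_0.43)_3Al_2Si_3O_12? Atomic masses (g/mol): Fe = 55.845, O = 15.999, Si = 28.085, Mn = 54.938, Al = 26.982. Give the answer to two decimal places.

Formula mass = 1.71*54.938 + 1.29*55.845 + 2*26.982 + 3*28.085 + 12*15.999 = 496.191 g/mol, of which 72.040 g is Fe.
So Fe makes up 72.040/496.191 = 0.1452 of the mass, i.e. 14.52%.

14.52 weight percent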